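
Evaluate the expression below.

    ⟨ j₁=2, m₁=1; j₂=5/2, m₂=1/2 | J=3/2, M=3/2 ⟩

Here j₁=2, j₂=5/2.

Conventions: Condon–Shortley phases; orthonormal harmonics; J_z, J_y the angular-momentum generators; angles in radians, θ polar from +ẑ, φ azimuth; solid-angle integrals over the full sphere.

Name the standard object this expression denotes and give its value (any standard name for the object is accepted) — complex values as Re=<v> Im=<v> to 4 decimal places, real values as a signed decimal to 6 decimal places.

Clebsch–Gordan coefficient, −√(9/35) ≈ -0.507093

This is a Clebsch–Gordan (vector-coupling) coefficient.
j₁+j₂−J=3  J+j₁−j₂=1  J−j₁+j₂=2  j₁+j₂+J+1=7
(j₁±m₁, j₂±m₂, J±M) = (3,1,3,2,3,0)
P² = 144/35
sum k=1..1:
  [1] −1/4 = -1/4
S = -1/4
C² = P²·S² = 9/35 ; C = -0.507093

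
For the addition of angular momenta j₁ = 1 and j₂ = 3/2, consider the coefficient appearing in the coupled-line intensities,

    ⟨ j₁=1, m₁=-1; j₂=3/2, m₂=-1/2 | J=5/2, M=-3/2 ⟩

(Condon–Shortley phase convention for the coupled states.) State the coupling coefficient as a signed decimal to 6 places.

j₁+j₂−J=0  J+j₁−j₂=2  J−j₁+j₂=3  j₁+j₂+J+1=6
(j₁±m₁, j₂±m₂, J±M) = (0,2,1,2,1,4)
P² = 48/5
sum k=0..0:
  [0] +1/4 = 1/4
S = 1/4
C² = P²·S² = 3/5 ; C = +0.774597

+0.774597  (= +√(3/5))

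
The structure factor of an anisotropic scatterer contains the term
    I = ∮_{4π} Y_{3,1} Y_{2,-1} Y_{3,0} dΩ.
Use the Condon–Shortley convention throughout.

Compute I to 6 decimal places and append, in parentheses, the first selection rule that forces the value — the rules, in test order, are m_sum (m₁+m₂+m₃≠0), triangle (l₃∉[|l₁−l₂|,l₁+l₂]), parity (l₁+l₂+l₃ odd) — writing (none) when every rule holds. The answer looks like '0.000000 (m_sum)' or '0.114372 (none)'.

m-sum 0 ✓  L=8 even ✓  1≤3≤5 ✓
Π(2lᵢ+1) = 7×5×7 = 245
triangle coeff Δ(3,2,3) = 1/3780
Σ_t [0,2]: t=0:+1/24 t=1:−1/4 t=2:+1/24 = -1/6
(3j)²=4/105 [(3 2 3; 0 0 0)], sign=+1
Σ_t [0,1]: t=0:+1/8 t=1:−1/12 = 1/24
(3j)²=1/210 [(3 2 3; 1 -1 0)], sign=-1
⇒ 4πI² = 2/45
I = (-1)√(2/45/(4π)) = -0.05947080
No selection rule forces the value: the integral is nonzero (none).

-0.059471 (none)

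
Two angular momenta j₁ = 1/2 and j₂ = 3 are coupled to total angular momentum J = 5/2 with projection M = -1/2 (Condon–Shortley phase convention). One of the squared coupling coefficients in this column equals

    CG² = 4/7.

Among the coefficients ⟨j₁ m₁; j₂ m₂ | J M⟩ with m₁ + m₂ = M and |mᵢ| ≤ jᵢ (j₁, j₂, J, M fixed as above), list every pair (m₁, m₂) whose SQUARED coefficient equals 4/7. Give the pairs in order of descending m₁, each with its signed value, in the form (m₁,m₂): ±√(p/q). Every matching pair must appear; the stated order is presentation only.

Admissible pairs with m₁+m₂ = M = -1/2: (-1/2,0), (1/2,-1)
  (m₁,m₂)=(1/2,-1): CG² = 4/7, CG = +√(4/7)   ← matches the target
  (m₁,m₂)=(-1/2,0): CG² = 3/7, CG = −√(3/7)
Pairs with CG² = 4/7: (1/2,-1): +√(4/7)

(1/2,-1): +√(4/7)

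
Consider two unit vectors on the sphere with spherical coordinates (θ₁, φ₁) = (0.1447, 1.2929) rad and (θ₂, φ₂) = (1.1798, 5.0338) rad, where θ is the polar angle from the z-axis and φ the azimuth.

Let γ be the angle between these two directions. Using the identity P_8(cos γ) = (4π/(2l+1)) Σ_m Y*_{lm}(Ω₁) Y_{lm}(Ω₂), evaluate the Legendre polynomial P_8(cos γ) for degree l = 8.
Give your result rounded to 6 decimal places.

Summing Y*_{l m}(θ₁,φ₁)·Y_{l m}(θ₂,φ₂) over m ∈ [−8, 8]; prefactor 4π/(2·8+1) = 0.739198:
  m=-8: (-0.000000, -0.000000) × (-0.231586, -0.148539) = (0.000000, 0.000000)  (running Σ = (0.000000, 0.000000))
  m=-7: (-0.000002, 0.000001) × (-0.353011, 0.284930) = (0.000001, -0.000001)  (running Σ = (0.000001, -0.000001))
  m=-6: (0.000004, 0.000046) × (0.096999, 0.259533) = (-0.000012, 0.000006)  (running Σ = (-0.000011, 0.000005))
  m=-5: (0.000577, 0.000106) × (-0.171814, 0.006232) = (-0.000100, -0.000015)  (running Σ = (-0.000111, -0.000010))
  m=-4: (0.002455, -0.004964) × (-0.097693, 0.333263) = (0.001415, 0.001303)  (running Σ = (0.001304, 0.001293))
  m=-3: (-0.028658, -0.026015) × (-0.010025, -0.006956) = (0.000106, 0.000460)  (running Σ = (0.001410, 0.001753))
  m=-2: (-0.162156, 0.100716) × (-0.268008, 0.200722) = (0.023243, -0.059541)  (running Σ = (0.024653, -0.057788))
  m=-1: (0.161502, 0.566120) × (0.017104, 0.051369) = (-0.026319, 0.017979)  (running Σ = (-0.001665, -0.039809))
  m=0: (0.764025, -0.000000) × (-0.324896, 0.000000) = (-0.248229, 0.000000)  (running Σ = (-0.249894, -0.039809))
  m=1: (-0.161502, 0.566120) × (-0.017104, 0.051369) = (-0.026319, -0.017979)  (running Σ = (-0.276213, -0.057788))
  m=2: (-0.162156, -0.100716) × (-0.268008, -0.200722) = (0.023243, 0.059541)  (running Σ = (-0.252970, 0.001753))
  m=3: (0.028658, -0.026015) × (0.010025, -0.006956) = (0.000106, -0.000460)  (running Σ = (-0.252863, 0.001293))
  m=4: (0.002455, 0.004964) × (-0.097693, -0.333263) = (0.001415, -0.001303)  (running Σ = (-0.251449, -0.000010))
  m=5: (-0.000577, 0.000106) × (0.171814, 0.006232) = (-0.000100, 0.000015)  (running Σ = (-0.251548, 0.000005))
  m=6: (0.000004, -0.000046) × (0.096999, -0.259533) = (-0.000012, -0.000006)  (running Σ = (-0.251560, -0.000001))
  m=7: (0.000002, 0.000001) × (0.353011, 0.284930) = (0.000001, 0.000001)  (running Σ = (-0.251559, 0.000000))
  m=8: (-0.000000, 0.000000) × (-0.231586, 0.148539) = (0.000000, -0.000000)  (running Σ = (-0.251559, 0.000000))
Σ over m = (-0.251559, 0.000000); ×(4π/17) → (-0.185952, 0.000000). Real part: -0.185952

-0.185952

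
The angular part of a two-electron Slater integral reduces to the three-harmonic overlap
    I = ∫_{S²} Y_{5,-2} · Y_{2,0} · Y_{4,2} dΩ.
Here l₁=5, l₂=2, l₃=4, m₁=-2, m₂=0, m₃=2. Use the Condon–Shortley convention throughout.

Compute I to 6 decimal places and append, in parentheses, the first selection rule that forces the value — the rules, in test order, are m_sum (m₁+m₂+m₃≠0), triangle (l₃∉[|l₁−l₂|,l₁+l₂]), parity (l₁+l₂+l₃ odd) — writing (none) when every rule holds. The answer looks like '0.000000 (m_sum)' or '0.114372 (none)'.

0.000000 (parity)

l₁+l₂+l₃=11 is odd: 3j(l;000)=0 ⇒ I=0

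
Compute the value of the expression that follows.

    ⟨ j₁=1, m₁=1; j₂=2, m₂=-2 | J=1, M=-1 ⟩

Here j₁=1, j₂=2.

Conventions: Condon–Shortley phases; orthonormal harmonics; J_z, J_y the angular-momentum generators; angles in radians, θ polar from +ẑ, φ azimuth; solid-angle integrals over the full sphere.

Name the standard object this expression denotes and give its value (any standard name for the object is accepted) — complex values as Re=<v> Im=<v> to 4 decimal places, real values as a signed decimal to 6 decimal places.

Clebsch–Gordan coefficient, +√(3/5) ≈ +0.774597

This is a Clebsch–Gordan (vector-coupling) coefficient.
j₁+j₂−J=2  J+j₁−j₂=0  J−j₁+j₂=2  j₁+j₂+J+1=5
(j₁±m₁, j₂±m₂, J±M) = (2,0,0,4,0,2)
P² = 48/5
sum k=0..0:
  [0] +1/4 = 1/4
S = 1/4
C² = P²·S² = 3/5 ; C = +0.774597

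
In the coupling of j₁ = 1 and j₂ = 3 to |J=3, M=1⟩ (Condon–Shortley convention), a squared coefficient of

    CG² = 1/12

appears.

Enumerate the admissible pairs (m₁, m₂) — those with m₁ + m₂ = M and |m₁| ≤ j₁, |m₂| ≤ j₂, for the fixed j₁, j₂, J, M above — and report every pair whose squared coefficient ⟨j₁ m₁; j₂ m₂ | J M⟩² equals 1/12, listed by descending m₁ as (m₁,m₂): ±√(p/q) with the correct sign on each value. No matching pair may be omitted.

(0,1): −√(1/12)

Admissible pairs with m₁+m₂ = M = 1: (-1,2), (0,1), (1,0)
  (m₁,m₂)=(1,0): CG² = 1/2, CG = +√(1/2)
  (m₁,m₂)=(0,1): CG² = 1/12, CG = −√(1/12)   ← matches the target
  (m₁,m₂)=(-1,2): CG² = 5/12, CG = −√(5/12)
Pairs with CG² = 1/12: (0,1): −√(1/12)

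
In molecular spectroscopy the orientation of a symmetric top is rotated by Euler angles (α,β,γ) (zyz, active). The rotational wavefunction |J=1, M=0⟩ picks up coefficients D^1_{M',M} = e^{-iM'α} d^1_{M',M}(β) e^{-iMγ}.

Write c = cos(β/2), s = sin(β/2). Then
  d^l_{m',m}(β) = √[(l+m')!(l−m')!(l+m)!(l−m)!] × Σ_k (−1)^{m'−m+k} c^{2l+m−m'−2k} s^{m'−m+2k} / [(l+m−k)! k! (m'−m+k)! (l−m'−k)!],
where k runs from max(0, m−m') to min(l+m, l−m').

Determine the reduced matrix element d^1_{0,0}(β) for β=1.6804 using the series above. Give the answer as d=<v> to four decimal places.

d^1_{0,0}(β=1.6804) via the finite sum:
With c≡cos(β/2)=0.667314 and s≡sin(β/2)=0.744777, N=[1·1·1·1]^{1/2}=1.000000
Admissible k: 0..1 (factorial args all ≥0)
  k=0: (−1)^0·1.0000/(1)·0.6673^2·0.7448^0 = +0.445308
  k=1: (−1)^1·1.0000/(1)·0.6673^0·0.7448^2 = -0.554692
d^1_{0,0}(1.6804) = +0.445308 -0.554692 = -0.109384

d=-0.1094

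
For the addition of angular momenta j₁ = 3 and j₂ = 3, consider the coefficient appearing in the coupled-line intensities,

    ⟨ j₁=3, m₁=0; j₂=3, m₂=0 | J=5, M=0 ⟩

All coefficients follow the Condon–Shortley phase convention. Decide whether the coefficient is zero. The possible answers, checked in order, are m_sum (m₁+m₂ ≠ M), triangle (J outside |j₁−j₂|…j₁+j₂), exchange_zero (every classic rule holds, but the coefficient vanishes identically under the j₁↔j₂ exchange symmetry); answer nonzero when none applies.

exchange_zero

m-sum: m₁+m₂ = 0+0 = 0, M = 0  ✓
triangle: |j₁−j₂| = 0 ≤ J = 5 ≤ j₁+j₂ = 6  ✓
exchange: j₁=j₂ and m₁=m₂, and (−1)^(j₁+j₂−J) = (−1)^1 = −1 forces ⟨j₁m₁;j₂m₂|JM⟩ = −⟨j₂m₂;j₁m₁|JM⟩ = −⟨j₁m₁;j₂m₂|JM⟩ ⇒ the coefficient vanishes identically
Racah sum check: Σ_k collapses to 0 ⇒ CG = 0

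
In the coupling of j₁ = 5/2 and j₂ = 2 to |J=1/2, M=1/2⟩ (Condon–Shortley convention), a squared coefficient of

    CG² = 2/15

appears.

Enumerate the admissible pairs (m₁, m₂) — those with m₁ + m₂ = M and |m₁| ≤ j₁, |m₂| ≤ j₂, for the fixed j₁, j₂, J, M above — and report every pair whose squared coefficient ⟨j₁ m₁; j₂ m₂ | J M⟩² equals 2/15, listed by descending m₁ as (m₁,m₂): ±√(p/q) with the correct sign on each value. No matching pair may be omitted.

Admissible pairs with m₁+m₂ = M = 1/2: (-3/2,2), (-1/2,1), (1/2,0), (3/2,-1), (5/2,-2)
  (m₁,m₂)=(5/2,-2): CG² = 1/3, CG = +√(1/3)
  (m₁,m₂)=(3/2,-1): CG² = 4/15, CG = −√(4/15)
  (m₁,m₂)=(1/2,0): CG² = 1/5, CG = +√(1/5)
  (m₁,m₂)=(-1/2,1): CG² = 2/15, CG = −√(2/15)   ← matches the target
  (m₁,m₂)=(-3/2,2): CG² = 1/15, CG = +√(1/15)
Pairs with CG² = 2/15: (-1/2,1): −√(2/15)

(-1/2,1): −√(2/15)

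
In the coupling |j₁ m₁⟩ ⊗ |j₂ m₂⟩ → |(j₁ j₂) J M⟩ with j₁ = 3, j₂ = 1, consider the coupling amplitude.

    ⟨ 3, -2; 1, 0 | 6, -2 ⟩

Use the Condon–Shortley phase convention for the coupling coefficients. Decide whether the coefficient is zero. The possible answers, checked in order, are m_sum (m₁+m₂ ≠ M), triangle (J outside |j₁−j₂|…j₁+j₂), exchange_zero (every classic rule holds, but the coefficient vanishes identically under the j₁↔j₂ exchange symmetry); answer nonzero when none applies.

m-sum: m₁+m₂ = -2+0 = -2, M = -2  ✓
triangle: need |j₁−j₂| ≤ J ≤ j₁+j₂, i.e. J ∈ [2, 4]; J = 6 is outside ✗ ⇒ coefficient is 0

triangle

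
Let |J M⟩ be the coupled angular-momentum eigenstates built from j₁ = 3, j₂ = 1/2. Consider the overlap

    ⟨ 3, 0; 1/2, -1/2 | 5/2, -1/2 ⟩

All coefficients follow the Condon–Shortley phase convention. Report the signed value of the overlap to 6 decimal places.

j₁+j₂−J=1  J+j₁−j₂=5  J−j₁+j₂=0  j₁+j₂+J+1=7
(j₁±m₁, j₂±m₂, J±M) = (3,3,0,1,2,3)
P² = 432/7
sum k=0..0:
  [0] +1/12 = 1/12
S = 1/12
C² = P²·S² = 3/7 ; C = +0.654654

+0.654654  (= +√(3/7))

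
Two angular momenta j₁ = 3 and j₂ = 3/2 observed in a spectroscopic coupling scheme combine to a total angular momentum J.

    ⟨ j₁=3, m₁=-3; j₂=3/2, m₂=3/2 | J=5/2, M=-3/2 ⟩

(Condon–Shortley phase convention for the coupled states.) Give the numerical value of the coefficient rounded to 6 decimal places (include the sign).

√[6·2!4!1!/8! · 0!6!3!0!1!4!] = √(5184/7)
  +(−1)^2/∏(2,0,4,1,0,0)! = 1/48  (running 1/48)
⟨..|..⟩ = √(5184/7)·(1/48) = +0.566947

+√(9/28) = +0.566947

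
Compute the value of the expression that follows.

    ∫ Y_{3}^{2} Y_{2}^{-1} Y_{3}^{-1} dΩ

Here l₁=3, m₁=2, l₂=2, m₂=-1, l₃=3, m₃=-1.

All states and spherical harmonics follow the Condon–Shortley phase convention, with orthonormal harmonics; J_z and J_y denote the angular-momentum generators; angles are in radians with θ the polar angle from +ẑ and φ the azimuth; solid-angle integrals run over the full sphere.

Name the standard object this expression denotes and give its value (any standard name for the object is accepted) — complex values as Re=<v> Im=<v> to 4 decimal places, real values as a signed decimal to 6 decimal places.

Gaunt coefficient, +0.162868

This is a Gaunt coefficient — the integral of a triple product of spherical harmonics over the sphere.
Checks pass: Σm=0; 8 even; l₃=3∈[1,5].
(2·3+1)(2·2+1)(2·3+1) = 245
Δ: 2! 4! 2! / 9! → 1/3780
sum: t=0:+1/24 t=1:−1/4 t=2:+1/24 = -1/6
3j²(3 2 3; 0 0 0) = Δ·Π!·Σ² = 4/105  (sign +1)
sum: t=0:+1/12 t=1:−1/48 = 1/16
3j²(3 2 3; 2 -1 -1) = Δ·Π!·Σ² = 1/28  (sign +1)
combine: 4πI² = 245·4/105·1/28 = 1/3
take √, sign +1: I = 0.16286750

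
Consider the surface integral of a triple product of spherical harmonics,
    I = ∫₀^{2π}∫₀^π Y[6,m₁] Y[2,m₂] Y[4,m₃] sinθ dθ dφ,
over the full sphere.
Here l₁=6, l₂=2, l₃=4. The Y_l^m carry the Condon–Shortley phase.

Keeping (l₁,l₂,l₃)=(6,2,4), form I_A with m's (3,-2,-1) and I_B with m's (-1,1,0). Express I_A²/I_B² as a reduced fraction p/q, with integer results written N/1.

18/25

l's match ⇒ only the (l;m) 3-j factors differ between A and B.
A: triangle coeff Δ(6,2,4) = 1/6435; Σ_t [0,0]: t=0:+1/17280 = 1/17280; (3j)²=14/715 [(6 2 4; 3 -2 -1)], sign=-1
B: triangle coeff Δ(6,2,4) = 1/6435; Σ_t [3,3]: t=3:−1/3456 = -1/3456; (3j)²=35/1287 [(6 2 4; -1 1 0)], sign=-1
I_A²/I_B² = (14/715)/(35/1287) = 18/25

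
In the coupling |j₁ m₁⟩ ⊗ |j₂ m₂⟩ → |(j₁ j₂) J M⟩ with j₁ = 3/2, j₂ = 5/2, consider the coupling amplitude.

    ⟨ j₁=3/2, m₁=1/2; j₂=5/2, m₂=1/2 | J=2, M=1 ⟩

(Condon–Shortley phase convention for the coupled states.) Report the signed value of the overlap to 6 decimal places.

j₁+j₂−J=2  J+j₁−j₂=1  J−j₁+j₂=3  j₁+j₂+J+1=7
(j₁±m₁, j₂±m₂, J±M) = (2,1,3,2,3,1)
P² = 12/7
sum k=0..1:
  [0] +1/12 = 1/12
  [1] −1/2 = -1/2
S = -5/12
C² = P²·S² = 25/84 ; C = -0.545545

−√(25/84) ≈ -0.545545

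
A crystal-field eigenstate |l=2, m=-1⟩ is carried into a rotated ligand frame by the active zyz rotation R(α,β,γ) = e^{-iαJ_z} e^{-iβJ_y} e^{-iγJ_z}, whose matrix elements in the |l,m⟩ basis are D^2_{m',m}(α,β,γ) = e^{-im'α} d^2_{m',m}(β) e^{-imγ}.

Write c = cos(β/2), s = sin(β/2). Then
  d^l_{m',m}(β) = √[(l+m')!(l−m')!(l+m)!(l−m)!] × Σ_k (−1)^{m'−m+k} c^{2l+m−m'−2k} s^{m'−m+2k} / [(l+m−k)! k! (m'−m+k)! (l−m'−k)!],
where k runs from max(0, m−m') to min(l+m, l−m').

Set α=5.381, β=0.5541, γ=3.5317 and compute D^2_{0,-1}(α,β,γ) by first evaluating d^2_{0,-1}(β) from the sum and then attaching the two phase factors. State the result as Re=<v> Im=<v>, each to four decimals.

D^2_{0,-1}(5.3810,0.5541,3.5317) = e^{-i·0·5.3810}·d^2_{0,-1}(0.5541)·e^{-i·-1·3.5317}. Compute d first:
c=cos(0.554100/2)=0.961867, s=sin(0.554100/2)=0.273519; N=√[2·2·1·6]=4.898979
Admissible k: 0..1 (factorial args all ≥0)
  k=0: (−1)^1·4.8990/(2)·0.9619^3·0.2735^1 = -0.596222
  k=1: (−1)^2·4.8990/(2)·0.9619^1·0.2735^3 = +0.048212
d^2_{0,-1}(0.5541) = -0.596222 +0.048212 = -0.548010
Phases: e^{-i·(0)·5.3810}=+1.000000+0.000000i, e^{-i·(-1)·3.5317}=-0.924868-0.380288i ⇒ D=+0.506837+0.208402i

Re=0.5068 Im=0.2084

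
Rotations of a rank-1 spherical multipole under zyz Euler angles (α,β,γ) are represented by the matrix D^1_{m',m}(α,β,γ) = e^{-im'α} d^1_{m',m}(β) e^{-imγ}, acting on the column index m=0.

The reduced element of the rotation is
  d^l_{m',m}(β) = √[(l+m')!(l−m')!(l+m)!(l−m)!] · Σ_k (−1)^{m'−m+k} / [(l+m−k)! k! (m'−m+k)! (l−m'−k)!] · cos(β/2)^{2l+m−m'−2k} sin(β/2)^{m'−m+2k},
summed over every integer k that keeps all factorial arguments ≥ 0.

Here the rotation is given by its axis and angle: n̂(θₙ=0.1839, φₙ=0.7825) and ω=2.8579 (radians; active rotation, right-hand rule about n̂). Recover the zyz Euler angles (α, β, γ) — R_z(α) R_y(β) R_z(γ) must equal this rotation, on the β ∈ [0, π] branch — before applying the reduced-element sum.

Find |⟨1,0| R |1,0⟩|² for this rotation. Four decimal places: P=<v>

Axis–angle → zyz. n̂ = (sinθₙcosφₙ, sinθₙsinφₙ, cosθₙ) = (+0.129679, +0.128930, +0.983138), ω = 2.8579.
R = I cosω + sinω [n̂]ₓ + (1−cosω) n̂n̂ᵀ gives
  R = [-0.927067, -0.242412, +0.285977; +0.307954, -0.927447, +0.212148; +0.213802, +0.284743, +0.934457]
β = atan2(√(R₁₃²+R₂₃²), R₃₃) = 0.364064; α = atan2(R₂₃, R₁₃) mod 2π = 0.638254; γ = atan2(R₃₂, −R₃₁) mod 2π = 2.214847
Split into d^1_{0,0}(β=0.3641) × two z-phases.
With c≡cos(β/2)=0.983478 and s≡sin(β/2)=0.181029, N=[1·1·1·1]^{1/2}=1.000000
k: max(0,(0)−(0))=0 … min(1+(0),1−(0))=1
  k=0: (−1)^0·1.0000/(1)·0.9835^2·0.1810^0 = +0.967229
  k=1: (−1)^1·1.0000/(1)·0.9835^0·0.1810^2 = -0.032771
d^1_{0,0}(0.3641) = +0.967229 -0.032771 = +0.934457
|D^1_{0,0}|² = |d^1_{0,0}(β)|² = (+0.934457)² = 0.873210 (the z-rotation phases have unit modulus)

P=0.8732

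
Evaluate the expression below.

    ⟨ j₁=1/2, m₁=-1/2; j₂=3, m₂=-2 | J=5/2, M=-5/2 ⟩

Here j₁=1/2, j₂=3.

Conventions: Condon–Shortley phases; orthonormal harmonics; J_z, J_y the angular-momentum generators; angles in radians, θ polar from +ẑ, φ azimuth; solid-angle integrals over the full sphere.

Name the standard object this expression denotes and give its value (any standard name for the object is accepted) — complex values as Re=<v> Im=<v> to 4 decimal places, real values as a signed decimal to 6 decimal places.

Clebsch–Gordan coefficient, −√(1/7) ≈ -0.377964

This is a Clebsch–Gordan (vector-coupling) coefficient.
j₁+j₂−J=1  J+j₁−j₂=0  J−j₁+j₂=5  j₁+j₂+J+1=7
(j₁±m₁, j₂±m₂, J±M) = (0,1,1,5,0,5)
P² = 14400/7
sum k=1..1:
  [1] −1/120 = -1/120
S = -1/120
C² = P²·S² = 1/7 ; C = -0.377964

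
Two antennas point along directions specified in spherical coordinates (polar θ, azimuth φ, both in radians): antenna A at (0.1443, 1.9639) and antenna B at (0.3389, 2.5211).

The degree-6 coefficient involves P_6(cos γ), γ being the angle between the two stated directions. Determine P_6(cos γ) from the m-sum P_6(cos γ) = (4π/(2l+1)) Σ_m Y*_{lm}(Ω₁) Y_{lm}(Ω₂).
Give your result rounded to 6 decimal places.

0.519686

Expand P_6 via completeness: Σ_{m} conj(Y_{6,m}) at Ω₁ times Y_{6,m} at Ω₂ —
  m=-6: (+0.000003-0.000003i) × (-0.000545-0.000358i) = -0.000000+0.000000i  (running Σ = -0.000000+0.000000i)
  m=-5: (-0.000094-0.000039i) × (+0.006404-0.000251i) = -0.000001-0.000000i  (running Σ = -0.000001-0.000000i)
  m=-4: (-0.000002+0.001491i) × (-0.030253+0.023461i) = -0.000035-0.000045i  (running Σ = -0.000036-0.000045i)
  m=-3: (+0.013771-0.005685i) × (+0.043891-0.146716i) = -0.000230-0.002270i  (running Σ = -0.000265-0.002315i)
  m=-2: (-0.071479-0.071594i) × (+0.129381+0.377961i) = +0.017812-0.036279i  (running Σ = +0.017547-0.038594i)
  m=-1: (-0.163257+0.393687i) × (-0.464959-0.332284i) = +0.206724-0.128800i  (running Σ = +0.224270-0.167395i)
  m=0: (+0.806415-0.000000i) × (+0.110462+0.000000i) = +0.089079+0.000000i  (running Σ = +0.313349-0.167395i)
  m=1: (+0.163257+0.393687i) × (+0.464959-0.332284i) = +0.206724+0.128800i  (running Σ = +0.520072-0.038594i)
  m=2: (-0.071479+0.071594i) × (+0.129381-0.377961i) = +0.017812+0.036279i  (running Σ = +0.537884-0.002315i)
  m=3: (-0.013771-0.005685i) × (-0.043891-0.146716i) = -0.000230+0.002270i  (running Σ = +0.537655-0.000045i)
  m=4: (-0.000002-0.001491i) × (-0.030253-0.023461i) = -0.000035+0.000045i  (running Σ = +0.537620-0.000000i)
  m=5: (+0.000094-0.000039i) × (-0.006404-0.000251i) = -0.000001+0.000000i  (running Σ = +0.537619+0.000000i)
  m=6: (+0.000003+0.000003i) × (-0.000545+0.000358i) = -0.000000-0.000000i  (running Σ = +0.537619+0.000000i)
Accumulated sum +0.537619+0.000000i; after 4π/(2l+1) scaling, +0.519686+0.000000i ⇒ P_6 = 0.519686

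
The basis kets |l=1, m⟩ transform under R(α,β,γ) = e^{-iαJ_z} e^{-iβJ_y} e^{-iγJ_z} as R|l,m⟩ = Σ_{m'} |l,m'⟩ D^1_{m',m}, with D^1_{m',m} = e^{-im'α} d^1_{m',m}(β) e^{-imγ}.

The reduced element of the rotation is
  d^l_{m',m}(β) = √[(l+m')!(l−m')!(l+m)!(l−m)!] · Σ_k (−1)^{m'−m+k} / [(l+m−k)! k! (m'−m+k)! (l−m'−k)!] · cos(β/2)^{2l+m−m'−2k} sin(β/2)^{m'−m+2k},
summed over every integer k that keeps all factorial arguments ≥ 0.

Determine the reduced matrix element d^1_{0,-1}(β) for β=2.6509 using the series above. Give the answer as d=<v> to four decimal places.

d^1_{0,-1}(β=2.6509) via the finite sum:
c=cos(2.650900/2)=0.242892, s=sin(2.650900/2)=0.970053; N=√[1·1·1·2]=1.414214
k: max(0,(-1)−(0))=0 … min(1+(-1),1−(0))=0
  k=0: (−1)^1·1.4142/(1)·0.2429^1·0.9701^1 = -0.333215
d^1_{0,-1}(2.6509) = -0.333215

d=-0.3332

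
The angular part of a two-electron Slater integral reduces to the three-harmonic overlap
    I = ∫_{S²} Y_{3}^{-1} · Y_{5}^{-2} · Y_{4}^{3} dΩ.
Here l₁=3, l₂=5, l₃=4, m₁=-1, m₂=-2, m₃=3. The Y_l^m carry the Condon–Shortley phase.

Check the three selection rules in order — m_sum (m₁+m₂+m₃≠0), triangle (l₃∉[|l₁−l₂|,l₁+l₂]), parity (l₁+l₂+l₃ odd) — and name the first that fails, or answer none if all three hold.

none

Σmᵢ = 0  ✓
l₃∈[|l₁−l₂|,l₁+l₂]=[2,8], have l₃=4  ✓
Σlᵢ = 12 ⇒ even  ✓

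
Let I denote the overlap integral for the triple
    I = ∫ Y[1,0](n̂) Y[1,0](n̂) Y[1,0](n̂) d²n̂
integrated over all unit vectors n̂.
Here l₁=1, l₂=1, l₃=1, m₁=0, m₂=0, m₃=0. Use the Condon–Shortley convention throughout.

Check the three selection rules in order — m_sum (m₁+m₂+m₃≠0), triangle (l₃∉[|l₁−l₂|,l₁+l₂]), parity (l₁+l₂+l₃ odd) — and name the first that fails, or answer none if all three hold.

azimuthal sum: 0 + 0 + 0 = 0  ✓
0 ≤ 1 ≤ 2 (triangle on l)  ✓
L = 1 + 1 + 1 = 3 (odd)  ✗

parity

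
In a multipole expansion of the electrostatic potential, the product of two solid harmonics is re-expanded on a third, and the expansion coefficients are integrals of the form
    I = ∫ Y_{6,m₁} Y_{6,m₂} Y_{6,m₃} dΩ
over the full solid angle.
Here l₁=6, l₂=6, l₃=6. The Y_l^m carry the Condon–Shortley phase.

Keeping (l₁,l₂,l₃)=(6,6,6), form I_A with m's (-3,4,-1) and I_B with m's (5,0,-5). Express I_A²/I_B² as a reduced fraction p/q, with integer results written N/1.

l's match ⇒ only the (l;m) 3-j factors differ between A and B.
A: triangle coeff Δ(6,6,6) = 1/325909584; Σ_t [4,6]: t=4:+1/4147200 t=5:−1/691200 t=6:+1/1244160 = -1/2488320; (3j)²=875/184756 [(6 6 6; -3 4 -1)], sign=+1
B: triangle coeff Δ(6,6,6) = 1/325909584; Σ_t [0,1]: t=0:+1/62208000 t=1:−1/10368000 = -1/12441600; (3j)²=275/16796 [(6 6 6; 5 0 -5)], sign=+1
I_A²/I_B² = (875/184756)/(275/16796) = 35/121

35/121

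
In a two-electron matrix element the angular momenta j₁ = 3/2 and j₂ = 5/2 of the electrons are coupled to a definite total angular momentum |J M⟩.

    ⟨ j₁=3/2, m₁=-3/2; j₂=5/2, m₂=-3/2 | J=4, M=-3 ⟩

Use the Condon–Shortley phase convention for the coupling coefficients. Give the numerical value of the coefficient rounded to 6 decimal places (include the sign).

j₁+j₂−J=0  J+j₁−j₂=3  J−j₁+j₂=5  j₁+j₂+J+1=9
(j₁±m₁, j₂±m₂, J±M) = (0,3,1,4,1,7)
P² = 12960
sum k=0..0:
  [0] +1/144 = 1/144
S = 1/144
C² = P²·S² = 5/8 ; C = +0.790569

+√(5/8) ≈ +0.790569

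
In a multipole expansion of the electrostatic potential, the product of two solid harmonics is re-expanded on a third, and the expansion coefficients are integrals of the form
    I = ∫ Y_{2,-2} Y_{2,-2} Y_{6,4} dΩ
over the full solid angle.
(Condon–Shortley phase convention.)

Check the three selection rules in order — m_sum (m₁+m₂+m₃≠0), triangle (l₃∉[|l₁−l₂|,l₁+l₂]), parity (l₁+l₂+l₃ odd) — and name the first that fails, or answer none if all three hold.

Σmᵢ = 0  ✓
l₃∈[|l₁−l₂|,l₁+l₂]=[0,4] required, l₃=6 fails  ✗
Σlᵢ = 10 ⇒ even

triangle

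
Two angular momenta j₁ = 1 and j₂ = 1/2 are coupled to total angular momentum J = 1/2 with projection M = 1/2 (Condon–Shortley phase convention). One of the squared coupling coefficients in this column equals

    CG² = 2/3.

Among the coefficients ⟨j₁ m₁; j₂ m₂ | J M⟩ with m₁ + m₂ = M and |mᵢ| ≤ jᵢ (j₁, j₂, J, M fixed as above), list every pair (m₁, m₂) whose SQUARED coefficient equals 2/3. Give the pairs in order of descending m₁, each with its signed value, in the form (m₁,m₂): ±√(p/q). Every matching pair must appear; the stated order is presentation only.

(1,-1/2): +√(2/3)

Admissible pairs with m₁+m₂ = M = 1/2: (0,1/2), (1,-1/2)
  (m₁,m₂)=(1,-1/2): CG² = 2/3, CG = +√(2/3)   ← matches the target
  (m₁,m₂)=(0,1/2): CG² = 1/3, CG = −√(1/3)
Pairs with CG² = 2/3: (1,-1/2): +√(2/3)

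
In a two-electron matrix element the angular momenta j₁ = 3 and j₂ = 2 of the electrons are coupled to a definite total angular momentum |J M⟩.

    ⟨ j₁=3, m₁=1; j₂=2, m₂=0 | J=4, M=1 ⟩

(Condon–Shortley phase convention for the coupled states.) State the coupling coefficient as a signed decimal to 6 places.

triangle: 1!×5!×3!/10! = 720/3628800
(j±m)!: 4!×2!×2!×2!×5!×3! = 138240
prefactor² = (2J+1)×Δ×N² = 1728/7
  k=0: +1/(0!×1!×2!×2!×3!×1!) = 1/24
  k=1: −1/(1!×0!×1!×1!×4!×2!) = -1/48
Σ = 1/48  ⇒  CG² = 1728/7×(1/48)² = 3/28
CG = +√(3/28) = +0.327327

+√(3/28) ≈ +0.327327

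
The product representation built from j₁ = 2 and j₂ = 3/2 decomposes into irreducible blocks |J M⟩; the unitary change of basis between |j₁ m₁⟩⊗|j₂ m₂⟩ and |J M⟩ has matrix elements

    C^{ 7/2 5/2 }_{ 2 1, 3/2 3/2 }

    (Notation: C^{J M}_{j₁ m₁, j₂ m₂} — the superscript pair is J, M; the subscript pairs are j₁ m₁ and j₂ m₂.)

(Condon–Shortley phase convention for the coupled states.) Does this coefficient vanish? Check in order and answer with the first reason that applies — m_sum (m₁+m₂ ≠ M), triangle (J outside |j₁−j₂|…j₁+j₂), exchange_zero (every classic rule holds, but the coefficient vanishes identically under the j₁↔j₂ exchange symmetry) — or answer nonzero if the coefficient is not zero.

nonzero

m-sum: m₁+m₂ = 1+3/2 = 5/2, M = 5/2  ✓
triangle: |j₁−j₂| = 1/2 ≤ J = 7/2 ≤ j₁+j₂ = 7/2  ✓
exchange: j₁≠j₂ or m₁≠m₂ — the exchange symmetry imposes no constraint here
value check: CG = +√(4/7) = +0.755929 ≠ 0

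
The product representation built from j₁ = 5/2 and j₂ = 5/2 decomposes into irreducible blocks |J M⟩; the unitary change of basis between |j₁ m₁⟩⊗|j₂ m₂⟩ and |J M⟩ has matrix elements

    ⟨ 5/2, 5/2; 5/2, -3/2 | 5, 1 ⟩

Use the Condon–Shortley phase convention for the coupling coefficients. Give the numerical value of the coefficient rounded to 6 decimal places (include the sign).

+0.154303

triangle: 0!×5!×5!/11! = 14400/39916800
(j±m)!: 5!×0!×1!×4!×6!×4! = 49766400
prefactor² = (2J+1)×Δ×N² = 1382400/7
  k=0: +1/(0!×0!×0!×1!×5!×4!) = 1/2880
Σ = 1/2880  ⇒  CG² = 1382400/7×(1/2880)² = 1/42
CG = +√(1/42) = +0.154303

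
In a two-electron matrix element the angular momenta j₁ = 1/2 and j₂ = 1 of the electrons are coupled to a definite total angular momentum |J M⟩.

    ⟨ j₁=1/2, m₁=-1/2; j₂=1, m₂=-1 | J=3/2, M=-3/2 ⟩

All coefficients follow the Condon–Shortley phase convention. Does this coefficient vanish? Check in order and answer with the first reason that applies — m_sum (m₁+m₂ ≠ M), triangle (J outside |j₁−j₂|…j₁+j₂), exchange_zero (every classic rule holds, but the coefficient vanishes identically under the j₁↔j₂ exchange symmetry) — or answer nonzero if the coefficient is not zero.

m-sum: m₁+m₂ = -1/2+(-1) = -3/2, M = -3/2  ✓
triangle: |j₁−j₂| = 1/2 ≤ J = 3/2 ≤ j₁+j₂ = 3/2  ✓
exchange: j₁≠j₂ or m₁≠m₂ — the exchange symmetry imposes no constraint here
value check: CG = +1 = +1.000000 ≠ 0

nonzero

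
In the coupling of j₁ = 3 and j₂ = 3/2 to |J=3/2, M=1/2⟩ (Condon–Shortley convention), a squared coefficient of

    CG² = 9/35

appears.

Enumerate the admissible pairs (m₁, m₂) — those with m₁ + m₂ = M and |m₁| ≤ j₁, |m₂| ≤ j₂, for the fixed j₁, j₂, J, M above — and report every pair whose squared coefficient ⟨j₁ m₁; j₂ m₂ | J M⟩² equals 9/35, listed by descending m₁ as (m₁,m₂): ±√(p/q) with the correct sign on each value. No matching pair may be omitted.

Admissible pairs with m₁+m₂ = M = 1/2: (-1,3/2), (0,1/2), (1,-1/2), (2,-3/2)
  (m₁,m₂)=(2,-3/2): CG² = 2/7, CG = +√(2/7)
  (m₁,m₂)=(1,-1/2): CG² = 12/35, CG = −√(12/35)
  (m₁,m₂)=(0,1/2): CG² = 9/35, CG = +√(9/35)   ← matches the target
  (m₁,m₂)=(-1,3/2): CG² = 4/35, CG = −√(4/35)
Pairs with CG² = 9/35: (0,1/2): +√(9/35)

(0,1/2): +√(9/35)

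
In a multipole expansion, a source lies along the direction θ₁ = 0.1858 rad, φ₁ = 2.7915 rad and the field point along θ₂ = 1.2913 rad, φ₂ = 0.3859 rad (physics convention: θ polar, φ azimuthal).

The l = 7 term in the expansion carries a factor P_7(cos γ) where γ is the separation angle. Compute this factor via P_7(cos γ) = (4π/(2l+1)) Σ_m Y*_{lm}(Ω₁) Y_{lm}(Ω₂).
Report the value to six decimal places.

Summing Y*_{l m}(θ₁,φ₁)·Y_{l m}(θ₂,φ₂) over m ∈ [−7, 7]; prefactor 4π/(2·7+1) = 0.837758:
  [-7]  conj(Y_{7,-7})(Ω₁) = (0.000003, 0.000002) ; Y_{7,-7}(Ω₂) = (-0.342888, -0.161548) ; Δ = (-0.000001, -0.000001)
  [-6]  conj(Y_{7,-6})(Ω₁) = (-0.000037, -0.000063) ; Y_{7,-6}(Ω₂) = (-0.275847, -0.299324) ; Δ = (-0.000009, 0.000028)
  [-5]  conj(Y_{7,-5})(Ω₁) = (0.000163, 0.000898) ; Y_{7,-5}(Ω₂) = (0.001124, 0.002997) ; Δ = (-0.000003, 0.000001)
  [-4]  conj(Y_{7,-4})(Ω₁) = (0.001361, -0.007910) ; Y_{7,-4}(Ω₂) = (-0.009448, 0.347325) ; Δ = (0.002735, 0.000548)
  [-3]  conj(Y_{7,-3})(Ω₁) = (-0.025203, 0.043965) ; Y_{7,-3}(Ω₂) = (-0.047119, 0.107501) ; Δ = (-0.003539, -0.004781)
  [-2]  conj(Y_{7,-2})(Ω₁) = (0.169183, -0.142554) ; Y_{7,-2}(Ω₂) = (0.213102, -0.207384) ; Δ = (0.006490, -0.065464)
  [-1]  conj(Y_{7,-1})(Ω₁) = (-0.555999, 0.203014) ; Y_{7,-1}(Ω₂) = (0.147676, -0.059996) ; Δ = (-0.069928, 0.063338)
  [+0]  conj(Y_{7,0})(Ω₁) = (0.624346, -0.000000) ; Y_{7,0}(Ω₂) = (-0.279770, 0.000000) ; Δ = (-0.174674, 0.000000)
  [+1]  conj(Y_{7,1})(Ω₁) = (0.555999, 0.203014) ; Y_{7,1}(Ω₂) = (-0.147676, -0.059996) ; Δ = (-0.069928, -0.063338)
  [+2]  conj(Y_{7,2})(Ω₁) = (0.169183, 0.142554) ; Y_{7,2}(Ω₂) = (0.213102, 0.207384) ; Δ = (0.006490, 0.065464)
  [+3]  conj(Y_{7,3})(Ω₁) = (0.025203, 0.043965) ; Y_{7,3}(Ω₂) = (0.047119, 0.107501) ; Δ = (-0.003539, 0.004781)
  [+4]  conj(Y_{7,4})(Ω₁) = (0.001361, 0.007910) ; Y_{7,4}(Ω₂) = (-0.009448, -0.347325) ; Δ = (0.002735, -0.000548)
  [+5]  conj(Y_{7,5})(Ω₁) = (-0.000163, 0.000898) ; Y_{7,5}(Ω₂) = (-0.001124, 0.002997) ; Δ = (-0.000003, -0.000001)
  [+6]  conj(Y_{7,6})(Ω₁) = (-0.000037, 0.000063) ; Y_{7,6}(Ω₂) = (-0.275847, 0.299324) ; Δ = (-0.000009, -0.000028)
  [+7]  conj(Y_{7,7})(Ω₁) = (-0.000003, 0.000002) ; Y_{7,7}(Ω₂) = (0.342888, -0.161548) ; Δ = (-0.000001, 0.000001)
Σ over m = (-0.303181, 0.000000); ×(4π/15) → (-0.253993, 0.000000). Real part: -0.253993

-0.253993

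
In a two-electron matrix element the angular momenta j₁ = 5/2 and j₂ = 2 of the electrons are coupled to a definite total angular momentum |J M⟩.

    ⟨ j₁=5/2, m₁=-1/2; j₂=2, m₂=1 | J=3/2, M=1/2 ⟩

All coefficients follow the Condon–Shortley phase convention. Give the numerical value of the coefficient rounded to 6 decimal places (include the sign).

+√(5/21) = +0.487950

j₁+j₂−J=3  J+j₁−j₂=2  J−j₁+j₂=1  j₁+j₂+J+1=7
(j₁±m₁, j₂±m₂, J±M) = (2,3,3,1,2,1)
P² = 48/35
sum k=2..3:
  [2] +1/2 = 1/2
  [3] −1/12 = -1/12
S = 5/12
C² = P²·S² = 5/21 ; C = +0.487950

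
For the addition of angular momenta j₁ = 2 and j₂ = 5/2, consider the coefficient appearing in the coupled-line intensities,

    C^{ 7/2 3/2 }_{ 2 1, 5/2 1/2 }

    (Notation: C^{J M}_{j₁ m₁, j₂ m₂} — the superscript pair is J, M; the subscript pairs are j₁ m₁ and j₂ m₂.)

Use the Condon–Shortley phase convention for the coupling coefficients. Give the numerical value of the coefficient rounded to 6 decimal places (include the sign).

triangle: 1!*3!*4!/9! = 144/362880
(j±m)!: 3!*1!*3!*2!*5!*2! = 17280
prefactor² = (2J+1)*Δ*N² = 384/7
  k=0: +1/(0!*1!*1!*3!*2!*1!) = 1/12
  k=1: −1/(1!*0!*0!*2!*3!*2!) = -1/24
Σ = 1/24  ⇒  CG² = 384/7*(1/24)² = 2/21
CG = +√(2/21) = +0.308607

+0.308607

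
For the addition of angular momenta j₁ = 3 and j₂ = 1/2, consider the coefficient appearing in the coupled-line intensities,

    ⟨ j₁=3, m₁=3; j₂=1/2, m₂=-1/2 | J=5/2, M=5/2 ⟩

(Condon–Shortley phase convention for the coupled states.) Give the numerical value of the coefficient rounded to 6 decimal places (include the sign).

+√(6/7) ≈ +0.925820

triangle: 1!·5!·0!/7! = 120/5040
(j±m)!: 6!·0!·0!·1!·5!·0! = 86400
prefactor² = (2J+1)·Δ·N² = 86400/7
  k=0: +1/(0!·1!·0!·0!·5!·0!) = 1/120
Σ = 1/120  ⇒  CG² = 86400/7·(1/120)² = 6/7
CG = +√(6/7) = +0.925820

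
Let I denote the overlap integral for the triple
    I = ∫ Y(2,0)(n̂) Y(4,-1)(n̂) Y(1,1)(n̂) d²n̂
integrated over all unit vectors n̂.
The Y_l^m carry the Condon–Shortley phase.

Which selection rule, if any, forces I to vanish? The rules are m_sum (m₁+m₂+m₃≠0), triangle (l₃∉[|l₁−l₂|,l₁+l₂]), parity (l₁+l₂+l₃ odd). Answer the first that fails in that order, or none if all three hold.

Σmᵢ = 0  ✓
l₃∈[|l₁−l₂|,l₁+l₂]=[2,6] required, l₃=1 fails  ✗
Σlᵢ = 7 ⇒ odd

triangle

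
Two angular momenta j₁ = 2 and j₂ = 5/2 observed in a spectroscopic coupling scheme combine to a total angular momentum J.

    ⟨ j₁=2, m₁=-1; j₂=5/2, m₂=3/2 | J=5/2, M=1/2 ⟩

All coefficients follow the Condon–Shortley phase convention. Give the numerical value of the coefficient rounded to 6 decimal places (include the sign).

+0.414039

√[6·2!2!3!/8! · 1!3!4!1!3!2!] = √(216/35)
  +(−1)^1/∏(1,1,2,3,0,0)! = -1/12  (running -1/12)
  +(−1)^2/∏(2,0,1,2,1,1)! = 1/4  (running 1/6)
⟨..|..⟩ = √(216/35)·(1/6) = +0.414039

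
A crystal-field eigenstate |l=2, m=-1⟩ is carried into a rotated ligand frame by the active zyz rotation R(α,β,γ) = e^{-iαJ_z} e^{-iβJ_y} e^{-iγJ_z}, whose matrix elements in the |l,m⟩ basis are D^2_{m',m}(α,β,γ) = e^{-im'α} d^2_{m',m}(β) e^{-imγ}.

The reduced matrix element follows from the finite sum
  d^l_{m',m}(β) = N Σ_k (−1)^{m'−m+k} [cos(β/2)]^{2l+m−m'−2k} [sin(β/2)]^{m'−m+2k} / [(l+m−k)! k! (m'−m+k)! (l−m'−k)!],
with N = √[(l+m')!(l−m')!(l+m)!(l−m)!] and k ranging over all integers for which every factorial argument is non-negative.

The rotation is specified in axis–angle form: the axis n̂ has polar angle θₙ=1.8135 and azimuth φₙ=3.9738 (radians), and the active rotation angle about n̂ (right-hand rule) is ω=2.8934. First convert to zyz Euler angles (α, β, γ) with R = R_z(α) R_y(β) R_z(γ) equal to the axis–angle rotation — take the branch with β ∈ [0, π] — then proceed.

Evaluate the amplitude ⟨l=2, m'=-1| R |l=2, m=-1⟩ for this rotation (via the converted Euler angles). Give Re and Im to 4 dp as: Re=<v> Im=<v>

Re=0.1127 Im=0.1601

Axis–angle → zyz. n̂ = (sinθₙcosφₙ, sinθₙsinφₙ, cosθₙ) = (-0.653514, -0.717748, -0.240328), ω = 2.8934.
R = I cosω + sinω [n̂]ₓ + (1−cosω) n̂n̂ᵀ gives
  R = [-0.128284, +0.982781, +0.132986; +0.864706, +0.045181, +0.500241; +0.485619, +0.179167, -0.855613]
β = atan2(√(R₁₃²+R₂₃²), R₃₃) = 2.597530; α = atan2(R₂₃, R₁₃) mod 2π = 1.310962; γ = atan2(R₃₂, −R₃₁) mod 2π = 2.788140
D^2_{-1,-1}(1.3110,2.5975,2.7881) = e^{-i·-1·1.3110}·d^2_{-1,-1}(2.5975)·e^{-i·-1·2.7881}. Compute d first:
Half-angle: c=0.268689, s=0.963227. N=√(1·6·1·6)=6.000000
k: max(0,(-1)−(-1))=0 … min(2+(-1),2−(-1))=1
  k=0: (−1)^0·6.0000/(6)·0.2687^4·0.9632^0 = +0.005212
  k=1: (−1)^1·6.0000/(2)·0.2687^2·0.9632^2 = -0.200945
d^2_{-1,-1}(2.5975) = +0.005212 -0.200945 = -0.195733
Phases: e^{-i·(-1)·1.3110}=+0.256920+0.966433i, e^{-i·(-1)·2.7881}=-0.938183+0.346139i ⇒ D=+0.112656+0.160063i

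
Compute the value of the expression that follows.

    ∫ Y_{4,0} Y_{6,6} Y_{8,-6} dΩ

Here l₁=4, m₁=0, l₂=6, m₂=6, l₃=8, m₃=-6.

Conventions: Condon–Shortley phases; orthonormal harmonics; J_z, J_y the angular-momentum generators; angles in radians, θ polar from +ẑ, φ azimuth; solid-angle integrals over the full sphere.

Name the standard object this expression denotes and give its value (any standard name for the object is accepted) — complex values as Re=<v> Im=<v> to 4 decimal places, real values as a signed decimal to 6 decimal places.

Gaunt coefficient, -0.171490

This is a Gaunt coefficient — the integral of a triple product of spherical harmonics over the sphere.
m-sum 0 ✓  L=18 even ✓  2≤8≤10 ✓
Π(2lᵢ+1) = 9×13×17 = 1989
triangle coeff Δ(4,6,8) = 1/23279256
Σ_t [0,2]: t=0:+1/1658880 t=1:−1/518400 t=2:+1/1658880 = -1/1382400
(3j)²=504/46189 [(4 6 8; 0 0 0)], sign=-1
Σ_t [2,2]: t=2:+1/348364800 = 1/348364800
(3j)²=11/646 [(4 6 8; 0 6 -6)], sign=+1
⇒ 4πI² = 2268/6137
I = (-1)√(2268/6137/(4π)) = -0.17148989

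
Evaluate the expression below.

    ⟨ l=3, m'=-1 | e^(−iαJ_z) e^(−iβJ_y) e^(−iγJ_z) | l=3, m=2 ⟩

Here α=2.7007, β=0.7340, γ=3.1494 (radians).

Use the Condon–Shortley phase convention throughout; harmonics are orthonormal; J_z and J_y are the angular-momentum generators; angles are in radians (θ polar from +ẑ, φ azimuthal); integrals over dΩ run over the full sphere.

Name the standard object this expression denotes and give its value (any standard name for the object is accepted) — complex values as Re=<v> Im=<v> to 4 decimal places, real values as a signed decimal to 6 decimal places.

Wigner D-matrix element, Re=-0.1975 Im=0.0970

This is a Wigner D-matrix element — the rotation-matrix element ⟨l m'| R(α,β,γ) |l m⟩ in the angular-momentum basis.
D^3_{-1,2}(2.7007,0.7340,3.1494) = e^{-i·-1·2.7007}·d^3_{-1,2}(0.7340)·e^{-i·2·3.1494}. Compute d first:
Half-angle: c=0.933408, s=0.358817. N=√(2·24·120·1)=75.894664
Admissible k: 3..4 (factorial args all ≥0)
  k=3: (−1)^0·75.8947/(12)·0.9334^3·0.3588^3 = +0.237609
  k=4: (−1)^1·75.8947/(24)·0.9334^1·0.3588^5 = -0.017556
d^3_{-1,2}(0.7340) = +0.237609 -0.017556 = +0.220053
Attach z-rotation phases: D = e^{-i(-1)(2.7007)}·(+0.220053)·e^{-i(2)(3.1494)} = -0.197519+0.097003i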